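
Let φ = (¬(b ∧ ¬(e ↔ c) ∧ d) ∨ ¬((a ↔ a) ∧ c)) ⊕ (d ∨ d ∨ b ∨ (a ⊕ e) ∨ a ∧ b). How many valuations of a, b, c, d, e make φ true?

6

a  b  c  d  e  |  φ
1  1  1  1  1  |  0
1  1  1  1  0  |  1
1  1  1  0  1  |  0
1  1  1  0  0  |  0
1  1  0  1  1  |  0
1  1  0  1  0  |  0
1  1  0  0  1  |  0
1  1  0  0  0  |  0
1  0  1  1  1  |  0
1  0  1  1  0  |  0
1  0  1  0  1  |  1
1  0  1  0  0  |  0
1  0  0  1  1  |  0
1  0  0  1  0  |  0
1  0  0  0  1  |  1
1  0  0  0  0  |  0
0  1  1  1  1  |  0
0  1  1  1  0  |  1
0  1  1  0  1  |  0
0  1  1  0  0  |  0
0  1  0  1  1  |  0
0  1  0  1  0  |  0
0  1  0  0  1  |  0
0  1  0  0  0  |  0
0  0  1  1  1  |  0
0  0  1  1  0  |  0
0  0  1  0  1  |  0
0  0  1  0  0  |  1
0  0  0  1  1  |  0
0  0  0  1  0  |  0
0  0  0  0  1  |  0
0  0  0  0  0  |  1
The formula is true on 6 of the 32 rows.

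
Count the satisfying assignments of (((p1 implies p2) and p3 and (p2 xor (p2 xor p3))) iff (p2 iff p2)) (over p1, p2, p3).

3

p1  p2  p3  |  φ
T   T   T   |  T
T   T   F   |  F
T   F   T   |  F
T   F   F   |  F
F   T   T   |  T
F   T   F   |  F
F   F   T   |  T
F   F   F   |  F
The formula is true on 3 of the 8 rows.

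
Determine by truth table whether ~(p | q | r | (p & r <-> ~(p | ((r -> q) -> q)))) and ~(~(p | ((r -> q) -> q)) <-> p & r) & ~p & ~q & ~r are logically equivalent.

equivalent

p  q  r  |  φ  ψ
T  T  T  |  F  F
T  T  F  |  F  F
T  F  T  |  F  F
T  F  F  |  F  F
F  T  T  |  F  F
F  T  F  |  F  F
F  F  T  |  F  F
F  F  F  |  T  T
The columns for φ and ψ agree on every row, so they are logically equivalent.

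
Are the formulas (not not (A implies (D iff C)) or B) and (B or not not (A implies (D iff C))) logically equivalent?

A  B  C  D  |  φ  ψ
T  T  T  T  |  T  T
T  T  T  F  |  T  T
T  T  F  T  |  T  T
T  T  F  F  |  T  T
T  F  T  T  |  T  T
T  F  T  F  |  F  F
T  F  F  T  |  F  F
T  F  F  F  |  T  T
F  T  T  T  |  T  T
F  T  T  F  |  T  T
F  T  F  T  |  T  T
F  T  F  F  |  T  T
F  F  T  T  |  T  T
F  F  T  F  |  T  T
F  F  F  T  |  T  T
F  F  F  F  |  T  T
The columns for φ and ψ agree on every row, so they are logically equivalent.

equivalent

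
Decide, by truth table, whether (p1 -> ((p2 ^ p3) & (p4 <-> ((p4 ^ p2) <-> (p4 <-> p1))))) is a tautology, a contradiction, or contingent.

p1  p2  p3  p4  |  (p2 ^ p3)  (p4 ^ p2)  (p4 <-> p1)  ((p4 ^ p2) <-> (p4 <-> p1))  φ
F   F   F   F   |      F          F           T                    F               T
F   F   F   T   |      F          T           F                    F               T
F   F   T   F   |      T          F           T                    F               T
F   F   T   T   |      T          T           F                    F               T
F   T   F   F   |      T          T           T                    T               T
F   T   F   T   |      T          F           F                    T               T
F   T   T   F   |      F          T           T                    T               T
F   T   T   T   |      F          F           F                    T               T
T   F   F   F   |      F          F           F                    T               F
T   F   F   T   |      F          T           T                    T               F
T   F   T   F   |      T          F           F                    T               F
T   F   T   T   |      T          T           T                    T               T
T   T   F   F   |      T          T           F                    F               T
T   T   F   T   |      T          F           T                    F               F
T   T   T   F   |      F          T           F                    F               F
T   T   T   T   |      F          F           T                    F               F
10 of 16 rows are T, so the formula is contingent.

contingent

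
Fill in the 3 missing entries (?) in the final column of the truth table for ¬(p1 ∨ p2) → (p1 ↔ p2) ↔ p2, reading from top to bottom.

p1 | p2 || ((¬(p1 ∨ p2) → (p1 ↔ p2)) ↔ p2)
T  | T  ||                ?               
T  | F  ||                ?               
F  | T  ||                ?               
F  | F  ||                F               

T, F, T

Row p1=T, p2=T: (¬(p1 ∨ p2) → (p1 ↔ p2)) = T, so ((¬(p1 ∨ p2) → (p1 ↔ p2)) ↔ p2) = T.
Row p1=T, p2=F: (¬(p1 ∨ p2) → (p1 ↔ p2)) = T, so ((¬(p1 ∨ p2) → (p1 ↔ p2)) ↔ p2) = F.
Row p1=F, p2=T: (¬(p1 ∨ p2) → (p1 ↔ p2)) = T, so ((¬(p1 ∨ p2) → (p1 ↔ p2)) ↔ p2) = T.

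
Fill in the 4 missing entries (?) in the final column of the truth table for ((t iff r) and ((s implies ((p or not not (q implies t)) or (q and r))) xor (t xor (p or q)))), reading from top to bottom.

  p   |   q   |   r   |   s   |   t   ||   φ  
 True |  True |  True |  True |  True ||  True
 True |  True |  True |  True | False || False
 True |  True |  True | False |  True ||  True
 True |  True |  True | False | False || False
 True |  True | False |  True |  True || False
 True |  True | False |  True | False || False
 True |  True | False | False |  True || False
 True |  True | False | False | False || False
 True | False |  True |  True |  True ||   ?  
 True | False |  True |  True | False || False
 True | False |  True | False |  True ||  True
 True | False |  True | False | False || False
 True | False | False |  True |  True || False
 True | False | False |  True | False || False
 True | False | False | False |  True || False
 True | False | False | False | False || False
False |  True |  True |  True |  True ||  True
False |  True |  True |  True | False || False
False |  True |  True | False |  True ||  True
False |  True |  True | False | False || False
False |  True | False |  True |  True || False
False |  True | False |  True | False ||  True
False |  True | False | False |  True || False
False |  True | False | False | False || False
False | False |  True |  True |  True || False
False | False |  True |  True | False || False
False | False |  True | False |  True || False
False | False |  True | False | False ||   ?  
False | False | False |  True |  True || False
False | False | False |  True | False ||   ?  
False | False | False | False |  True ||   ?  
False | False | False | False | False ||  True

Row p=True, q=False, r=True, s=True, t=True: (t iff r) = True, ((s implies ((p or not not (q implies t)) or (q and r))) xor (t xor (p or q))) = True, so the formula = True.
Row p=False, q=False, r=True, s=False, t=False: (t iff r) = False, ((s implies ((p or not not (q implies t)) or (q and r))) xor (t xor (p or q))) = True, so the formula = False.
Row p=False, q=False, r=False, s=True, t=False: (t iff r) = True, ((s implies ((p or not not (q implies t)) or (q and r))) xor (t xor (p or q))) = True, so the formula = True.
Row p=False, q=False, r=False, s=False, t=True: (t iff r) = False, ((s implies ((p or not not (q implies t)) or (q and r))) xor (t xor (p or q))) = False, so the formula = False.

True, False, True, False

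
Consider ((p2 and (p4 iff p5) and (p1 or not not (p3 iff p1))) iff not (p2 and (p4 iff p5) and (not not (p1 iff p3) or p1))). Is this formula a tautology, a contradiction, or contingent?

p1 | p2 | p3 | p4 | p5 || φ
T  | T  | T  | T  | T  || F
T  | T  | T  | T  | F  || F
T  | T  | T  | F  | T  || F
T  | T  | T  | F  | F  || F
T  | T  | F  | T  | T  || F
T  | T  | F  | T  | F  || F
T  | T  | F  | F  | T  || F
T  | T  | F  | F  | F  || F
T  | F  | T  | T  | T  || F
T  | F  | T  | T  | F  || F
T  | F  | T  | F  | T  || F
T  | F  | T  | F  | F  || F
T  | F  | F  | T  | T  || F
T  | F  | F  | T  | F  || F
T  | F  | F  | F  | T  || F
T  | F  | F  | F  | F  || F
F  | T  | T  | T  | T  || F
F  | T  | T  | T  | F  || F
F  | T  | T  | F  | T  || F
F  | T  | T  | F  | F  || F
F  | T  | F  | T  | T  || F
F  | T  | F  | T  | F  || F
F  | T  | F  | F  | T  || F
F  | T  | F  | F  | F  || F
F  | F  | T  | T  | T  || F
F  | F  | T  | T  | F  || F
F  | F  | T  | F  | T  || F
F  | F  | T  | F  | F  || F
F  | F  | F  | T  | T  || F
F  | F  | F  | T  | F  || F
F  | F  | F  | F  | T  || F
F  | F  | F  | F  | F  || F
Every row is F, so the formula is a contradiction.

contradiction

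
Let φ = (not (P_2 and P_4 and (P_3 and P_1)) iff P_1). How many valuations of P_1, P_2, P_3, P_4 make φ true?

P_1  P_2  P_3  P_4  |  (P_3 and P_1)  φ
 0    0    0    0   |        0        0
 0    0    0    1   |        0        0
 0    0    1    0   |        0        0
 0    0    1    1   |        0        0
 0    1    0    0   |        0        0
 0    1    0    1   |        0        0
 0    1    1    0   |        0        0
 0    1    1    1   |        0        0
 1    0    0    0   |        0        1
 1    0    0    1   |        0        1
 1    0    1    0   |        1        1
 1    0    1    1   |        1        1
 1    1    0    0   |        0        1
 1    1    0    1   |        0        1
 1    1    1    0   |        1        1
 1    1    1    1   |        1        0
The formula is true on 7 of the 16 rows.

7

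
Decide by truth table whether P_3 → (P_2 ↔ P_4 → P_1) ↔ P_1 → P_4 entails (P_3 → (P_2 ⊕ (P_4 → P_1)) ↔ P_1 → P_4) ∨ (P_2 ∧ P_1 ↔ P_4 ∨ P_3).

no

P_1 | P_2 | P_3 | P_4 | φ | ψ
--- | --- | --- | --- | - | -
 T  |  T  |  T  |  T  | T | T
 T  |  T  |  T  |  F  | F | T
 T  |  T  |  F  |  T  | T | T
 T  |  T  |  F  |  F  | F | F
 T  |  F  |  T  |  T  | F | T
 T  |  F  |  T  |  F  | T | F
 T  |  F  |  F  |  T  | T | T
 T  |  F  |  F  |  F  | F | T
 F  |  T  |  T  |  T  | F | T
 F  |  T  |  T  |  F  | T | F
 F  |  T  |  F  |  T  | T | T
 F  |  T  |  F  |  F  | T | T
 F  |  F  |  T  |  T  | T | F
 F  |  F  |  T  |  F  | F | T
 F  |  F  |  F  |  T  | T | T
 F  |  F  |  F  |  F  | T | T
At P_1=T, P_2=F, P_3=T, P_4=F we have φ true but ψ false, so φ does not entail ψ.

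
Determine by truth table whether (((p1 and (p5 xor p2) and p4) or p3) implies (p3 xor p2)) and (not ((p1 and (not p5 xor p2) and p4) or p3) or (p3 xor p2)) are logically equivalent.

not equivalent

p1  p2  p3  p4  p5  |  φ  ψ
T   T   T   T   T   |  F  F
T   T   T   T   F   |  F  F
T   T   T   F   T   |  F  F
T   T   T   F   F   |  F  F
T   T   F   T   T   |  T  T
T   T   F   T   F   |  T  T
T   T   F   F   T   |  T  T
T   T   F   F   F   |  T  T
T   F   T   T   T   |  T  T
T   F   T   T   F   |  T  T
T   F   T   F   T   |  T  T
T   F   T   F   F   |  T  T
T   F   F   T   T   |  F  T
T   F   F   T   F   |  T  F
T   F   F   F   T   |  T  T
T   F   F   F   F   |  T  T
F   T   T   T   T   |  F  F
F   T   T   T   F   |  F  F
F   T   T   F   T   |  F  F
F   T   T   F   F   |  F  F
F   T   F   T   T   |  T  T
F   T   F   T   F   |  T  T
F   T   F   F   T   |  T  T
F   T   F   F   F   |  T  T
F   F   T   T   T   |  T  T
F   F   T   T   F   |  T  T
F   F   T   F   T   |  T  T
F   F   T   F   F   |  T  T
F   F   F   T   T   |  T  T
F   F   F   T   F   |  T  T
F   F   F   F   T   |  T  T
F   F   F   F   F   |  T  T
The columns differ at p1=T, p2=F, p3=F, p4=T, p5=T (φ=F, ψ=T), so they are not equivalent.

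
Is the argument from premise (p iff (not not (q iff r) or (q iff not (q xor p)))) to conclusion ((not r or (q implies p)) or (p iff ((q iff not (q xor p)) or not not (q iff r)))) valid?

p | q | r | φ | ψ
- | - | - | - | -
F | F | F | F | T
F | F | T | T | T
F | T | F | T | T
F | T | T | F | F
T | F | F | T | T
T | F | T | T | T
T | T | F | T | T
T | T | T | T | T
In every row where φ is true, ψ is also true, so φ ⊨ ψ.

yes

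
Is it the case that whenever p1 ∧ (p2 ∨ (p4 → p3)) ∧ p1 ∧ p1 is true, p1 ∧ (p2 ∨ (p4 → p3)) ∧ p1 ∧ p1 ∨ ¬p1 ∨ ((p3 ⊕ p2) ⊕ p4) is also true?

p1 | p2 | p3 | p4 || φ | ψ
F  | F  | F  | F  || F | T
F  | F  | F  | T  || F | T
F  | F  | T  | F  || F | T
F  | F  | T  | T  || F | T
F  | T  | F  | F  || F | T
F  | T  | F  | T  || F | T
F  | T  | T  | F  || F | T
F  | T  | T  | T  || F | T
T  | F  | F  | F  || T | T
T  | F  | F  | T  || F | T
T  | F  | T  | F  || T | T
T  | F  | T  | T  || T | T
T  | T  | F  | F  || T | T
T  | T  | F  | T  || T | T
T  | T  | T  | F  || T | T
T  | T  | T  | T  || T | T
In every row where φ is true, ψ is also true, so φ ⊨ ψ.

yes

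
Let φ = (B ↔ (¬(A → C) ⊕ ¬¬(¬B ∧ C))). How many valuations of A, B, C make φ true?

A  B  C  |  (A → C)  ¬(A → C)  ¬B  (¬B ∧ C)  ¬(¬B ∧ C)  ¬¬(¬B ∧ C)  (¬(A → C) ⊕ ¬¬(¬B ∧ C))  (B ↔ (¬(A → C) ⊕ ¬¬(¬B ∧ C)))
T  T  T  |     T        F      F      F          T          F                  F                           F              
T  T  F  |     F        T      F      F          T          F                  T                           T              
T  F  T  |     T        F      T      T          F          T                  T                           F              
T  F  F  |     F        T      T      F          T          F                  T                           F              
F  T  T  |     T        F      F      F          T          F                  F                           F              
F  T  F  |     T        F      F      F          T          F                  F                           F              
F  F  T  |     T        F      T      T          F          T                  T                           F              
F  F  F  |     T        F      T      F          T          F                  F                           T              
The formula is true on 2 of the 8 rows.

2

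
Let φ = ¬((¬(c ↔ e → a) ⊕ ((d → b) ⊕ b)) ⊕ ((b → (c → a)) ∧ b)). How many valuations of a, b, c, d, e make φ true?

16

a | b | c | d | e | φ
- | - | - | - | - | -
0 | 0 | 0 | 0 | 0 | 1
0 | 0 | 0 | 0 | 1 | 0
0 | 0 | 0 | 1 | 0 | 0
0 | 0 | 0 | 1 | 1 | 1
0 | 0 | 1 | 0 | 0 | 0
0 | 0 | 1 | 0 | 1 | 1
0 | 0 | 1 | 1 | 0 | 1
0 | 0 | 1 | 1 | 1 | 0
0 | 1 | 0 | 0 | 0 | 1
0 | 1 | 0 | 0 | 1 | 0
0 | 1 | 0 | 1 | 0 | 1
0 | 1 | 0 | 1 | 1 | 0
0 | 1 | 1 | 0 | 0 | 1
0 | 1 | 1 | 0 | 1 | 0
0 | 1 | 1 | 1 | 0 | 1
0 | 1 | 1 | 1 | 1 | 0
1 | 0 | 0 | 0 | 0 | 1
1 | 0 | 0 | 0 | 1 | 1
1 | 0 | 0 | 1 | 0 | 0
1 | 0 | 0 | 1 | 1 | 0
1 | 0 | 1 | 0 | 0 | 0
1 | 0 | 1 | 0 | 1 | 0
1 | 0 | 1 | 1 | 0 | 1
1 | 0 | 1 | 1 | 1 | 1
1 | 1 | 0 | 0 | 0 | 1
1 | 1 | 0 | 0 | 1 | 1
1 | 1 | 0 | 1 | 0 | 1
1 | 1 | 0 | 1 | 1 | 1
1 | 1 | 1 | 0 | 0 | 0
1 | 1 | 1 | 0 | 1 | 0
1 | 1 | 1 | 1 | 0 | 0
1 | 1 | 1 | 1 | 1 | 0
The formula is true on 16 of the 32 rows.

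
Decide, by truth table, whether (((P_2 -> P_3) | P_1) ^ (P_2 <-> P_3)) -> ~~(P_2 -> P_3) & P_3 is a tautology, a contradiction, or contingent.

contingent

P_1  P_2  P_3     (P_2 -> P_3)  ((P_2 -> P_3) | P_1)  (P_2 <-> P_3)  ~(P_2 -> P_3)  ~~(P_2 -> P_3)  (~~(P_2 -> P_3) & P_3)  φ
 T    T    T           T                 T                  T              F              T                   T             T
 T    T    F           F                 T                  F              T              F                   F             F
 T    F    T           T                 T                  F              F              T                   T             T
 T    F    F           T                 T                  T              F              T                   F             T
 F    T    T           T                 T                  T              F              T                   T             T
 F    T    F           F                 F                  F              T              F                   F             T
 F    F    T           T                 T                  F              F              T                   T             T
 F    F    F           T                 T                  T              F              T                   F             T
7 of 8 rows are T, so the formula is contingent.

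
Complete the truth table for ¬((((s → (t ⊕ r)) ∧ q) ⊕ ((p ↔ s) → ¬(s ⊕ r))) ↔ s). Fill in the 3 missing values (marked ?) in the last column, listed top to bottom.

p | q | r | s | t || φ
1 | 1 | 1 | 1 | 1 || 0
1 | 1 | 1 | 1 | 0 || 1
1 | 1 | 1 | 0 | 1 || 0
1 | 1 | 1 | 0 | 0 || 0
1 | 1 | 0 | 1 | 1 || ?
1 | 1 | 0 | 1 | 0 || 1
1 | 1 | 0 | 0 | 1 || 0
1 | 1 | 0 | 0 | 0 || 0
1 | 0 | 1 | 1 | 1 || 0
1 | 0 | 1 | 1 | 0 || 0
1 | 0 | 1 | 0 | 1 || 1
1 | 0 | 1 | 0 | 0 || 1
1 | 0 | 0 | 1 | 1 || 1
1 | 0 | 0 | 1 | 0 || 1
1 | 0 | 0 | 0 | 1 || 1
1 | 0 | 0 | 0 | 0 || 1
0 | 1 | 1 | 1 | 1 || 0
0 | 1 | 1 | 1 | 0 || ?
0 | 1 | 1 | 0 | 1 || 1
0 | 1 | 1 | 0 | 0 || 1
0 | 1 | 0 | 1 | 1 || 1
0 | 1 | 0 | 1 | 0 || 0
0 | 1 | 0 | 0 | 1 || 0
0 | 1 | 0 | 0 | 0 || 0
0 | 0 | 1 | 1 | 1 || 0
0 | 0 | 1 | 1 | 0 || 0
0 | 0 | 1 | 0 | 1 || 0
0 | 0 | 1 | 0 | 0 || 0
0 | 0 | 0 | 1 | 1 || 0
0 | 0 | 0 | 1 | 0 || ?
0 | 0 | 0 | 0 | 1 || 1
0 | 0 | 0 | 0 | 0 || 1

0, 1, 0

Row p=1, q=1, r=0, s=1, t=1: (((s → (t ⊕ r)) ∧ q) ⊕ ((p ↔ s) → ¬(s ⊕ r))) = 1, ((((s → (t ⊕ r)) ∧ q) ⊕ ((p ↔ s) → ¬(s ⊕ r))) ↔ s) = 1, so the formula = 0.
Row p=0, q=1, r=1, s=1, t=0: (((s → (t ⊕ r)) ∧ q) ⊕ ((p ↔ s) → ¬(s ⊕ r))) = 0, ((((s → (t ⊕ r)) ∧ q) ⊕ ((p ↔ s) → ¬(s ⊕ r))) ↔ s) = 0, so the formula = 1.
Row p=0, q=0, r=0, s=1, t=0: (((s → (t ⊕ r)) ∧ q) ⊕ ((p ↔ s) → ¬(s ⊕ r))) = 1, ((((s → (t ⊕ r)) ∧ q) ⊕ ((p ↔ s) → ¬(s ⊕ r))) ↔ s) = 1, so the formula = 0.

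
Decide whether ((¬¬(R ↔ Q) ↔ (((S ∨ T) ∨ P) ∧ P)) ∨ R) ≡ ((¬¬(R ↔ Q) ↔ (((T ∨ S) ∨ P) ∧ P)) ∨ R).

P  Q  R  S  T  |  φ  ψ
T  T  T  T  T  |  T  T
T  T  T  T  F  |  T  T
T  T  T  F  T  |  T  T
T  T  T  F  F  |  T  T
T  T  F  T  T  |  F  F
T  T  F  T  F  |  F  F
T  T  F  F  T  |  F  F
T  T  F  F  F  |  F  F
T  F  T  T  T  |  T  T
T  F  T  T  F  |  T  T
T  F  T  F  T  |  T  T
T  F  T  F  F  |  T  T
T  F  F  T  T  |  T  T
T  F  F  T  F  |  T  T
T  F  F  F  T  |  T  T
T  F  F  F  F  |  T  T
F  T  T  T  T  |  T  T
F  T  T  T  F  |  T  T
F  T  T  F  T  |  T  T
F  T  T  F  F  |  T  T
F  T  F  T  T  |  T  T
F  T  F  T  F  |  T  T
F  T  F  F  T  |  T  T
F  T  F  F  F  |  T  T
F  F  T  T  T  |  T  T
F  F  T  T  F  |  T  T
F  F  T  F  T  |  T  T
F  F  T  F  F  |  T  T
F  F  F  T  T  |  F  F
F  F  F  T  F  |  F  F
F  F  F  F  T  |  F  F
F  F  F  F  F  |  F  F
The columns for φ and ψ agree on every row, so they are logically equivalent.

equivalent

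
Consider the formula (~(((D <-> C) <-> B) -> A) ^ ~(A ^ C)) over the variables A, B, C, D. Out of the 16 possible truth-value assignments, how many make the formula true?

8

A  B  C  D  |  φ
1  1  1  1  |  1
1  1  1  0  |  1
1  1  0  1  |  0
1  1  0  0  |  0
1  0  1  1  |  1
1  0  1  0  |  1
1  0  0  1  |  0
1  0  0  0  |  0
0  1  1  1  |  1
0  1  1  0  |  0
0  1  0  1  |  1
0  1  0  0  |  0
0  0  1  1  |  0
0  0  1  0  |  1
0  0  0  1  |  0
0  0  0  0  |  1
The formula is true on 8 of the 16 rows.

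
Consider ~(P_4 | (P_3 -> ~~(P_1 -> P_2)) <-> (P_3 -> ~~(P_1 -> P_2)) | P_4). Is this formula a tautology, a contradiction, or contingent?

contradiction

P_1 | P_2 | P_3 | P_4 | φ
--- | --- | --- | --- | -
 T  |  T  |  T  |  T  | F
 T  |  T  |  T  |  F  | F
 T  |  T  |  F  |  T  | F
 T  |  T  |  F  |  F  | F
 T  |  F  |  T  |  T  | F
 T  |  F  |  T  |  F  | F
 T  |  F  |  F  |  T  | F
 T  |  F  |  F  |  F  | F
 F  |  T  |  T  |  T  | F
 F  |  T  |  T  |  F  | F
 F  |  T  |  F  |  T  | F
 F  |  T  |  F  |  F  | F
 F  |  F  |  T  |  T  | F
 F  |  F  |  T  |  F  | F
 F  |  F  |  F  |  T  | F
 F  |  F  |  F  |  F  | F
Every row is F, so the formula is a contradiction.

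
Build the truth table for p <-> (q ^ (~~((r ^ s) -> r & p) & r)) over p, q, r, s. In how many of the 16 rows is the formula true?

8

p | q | r | s || φ
F | F | F | F || T
F | F | F | T || T
F | F | T | F || T
F | F | T | T || F
F | T | F | F || F
F | T | F | T || F
F | T | T | F || F
F | T | T | T || T
T | F | F | F || F
T | F | F | T || F
T | F | T | F || T
T | F | T | T || T
T | T | F | F || T
T | T | F | T || T
T | T | T | F || F
T | T | T | T || F
The formula is true on 8 of the 16 rows.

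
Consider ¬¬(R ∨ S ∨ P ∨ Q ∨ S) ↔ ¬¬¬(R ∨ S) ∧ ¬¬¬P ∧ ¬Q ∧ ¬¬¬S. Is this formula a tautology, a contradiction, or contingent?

contradiction

P | Q | R | S | (R ∨ S) | ((R ∨ S) ∨ P ∨ Q ∨ S) | ¬((R ∨ S) ∨ P ∨ Q ∨ S) | ¬¬((R ∨ S) ∨ P ∨ Q ∨ S) | ¬(R ∨ S) | ¬¬(R ∨ S) | ¬¬¬(R ∨ S) | ¬P | ¬¬P | ¬¬¬P | ¬Q | ¬S | ¬¬S | ¬¬¬S | φ
- | - | - | - | ------- | --------------------- | ---------------------- | ----------------------- | -------- | --------- | ---------- | -- | --- | ---- | -- | -- | --- | ---- | -
1 | 1 | 1 | 1 |    1    |           1           |           0            |            1            |    0     |     1     |     0      | 0  |  1  |  0   | 0  | 0  |  1  |  0   | 0
1 | 1 | 1 | 0 |    1    |           1           |           0            |            1            |    0     |     1     |     0      | 0  |  1  |  0   | 0  | 1  |  0  |  1   | 0
1 | 1 | 0 | 1 |    1    |           1           |           0            |            1            |    0     |     1     |     0      | 0  |  1  |  0   | 0  | 0  |  1  |  0   | 0
1 | 1 | 0 | 0 |    0    |           1           |           0            |            1            |    1     |     0     |     1      | 0  |  1  |  0   | 0  | 1  |  0  |  1   | 0
1 | 0 | 1 | 1 |    1    |           1           |           0            |            1            |    0     |     1     |     0      | 0  |  1  |  0   | 1  | 0  |  1  |  0   | 0
1 | 0 | 1 | 0 |    1    |           1           |           0            |            1            |    0     |     1     |     0      | 0  |  1  |  0   | 1  | 1  |  0  |  1   | 0
1 | 0 | 0 | 1 |    1    |           1           |           0            |            1            |    0     |     1     |     0      | 0  |  1  |  0   | 1  | 0  |  1  |  0   | 0
1 | 0 | 0 | 0 |    0    |           1           |           0            |            1            |    1     |     0     |     1      | 0  |  1  |  0   | 1  | 1  |  0  |  1   | 0
0 | 1 | 1 | 1 |    1    |           1           |           0            |            1            |    0     |     1     |     0      | 1  |  0  |  1   | 0  | 0  |  1  |  0   | 0
0 | 1 | 1 | 0 |    1    |           1           |           0            |            1            |    0     |     1     |     0      | 1  |  0  |  1   | 0  | 1  |  0  |  1   | 0
0 | 1 | 0 | 1 |    1    |           1           |           0            |            1            |    0     |     1     |     0      | 1  |  0  |  1   | 0  | 0  |  1  |  0   | 0
0 | 1 | 0 | 0 |    0    |           1           |           0            |            1            |    1     |     0     |     1      | 1  |  0  |  1   | 0  | 1  |  0  |  1   | 0
0 | 0 | 1 | 1 |    1    |           1           |           0            |            1            |    0     |     1     |     0      | 1  |  0  |  1   | 1  | 0  |  1  |  0   | 0
0 | 0 | 1 | 0 |    1    |           1           |           0            |            1            |    0     |     1     |     0      | 1  |  0  |  1   | 1  | 1  |  0  |  1   | 0
0 | 0 | 0 | 1 |    1    |           1           |           0            |            1            |    0     |     1     |     0      | 1  |  0  |  1   | 1  | 0  |  1  |  0   | 0
0 | 0 | 0 | 0 |    0    |           0           |           1            |            0            |    1     |     0     |     1      | 1  |  0  |  1   | 1  | 1  |  0  |  1   | 0
Every row is 0, so the formula is a contradiction.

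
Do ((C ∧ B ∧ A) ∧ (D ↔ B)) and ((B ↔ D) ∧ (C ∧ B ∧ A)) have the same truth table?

A | B | C | D || φ | ψ
T | T | T | T || T | T
T | T | T | F || F | F
T | T | F | T || F | F
T | T | F | F || F | F
T | F | T | T || F | F
T | F | T | F || F | F
T | F | F | T || F | F
T | F | F | F || F | F
F | T | T | T || F | F
F | T | T | F || F | F
F | T | F | T || F | F
F | T | F | F || F | F
F | F | T | T || F | F
F | F | T | F || F | F
F | F | F | T || F | F
F | F | F | F || F | F
The columns for φ and ψ agree on every row, so they are logically equivalent.

equivalent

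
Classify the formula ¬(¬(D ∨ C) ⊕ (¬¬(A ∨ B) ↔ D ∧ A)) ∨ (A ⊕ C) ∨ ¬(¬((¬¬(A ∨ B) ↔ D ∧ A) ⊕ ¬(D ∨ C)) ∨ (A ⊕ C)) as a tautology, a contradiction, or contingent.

tautology

A | B | C | D | φ
- | - | - | - | -
F | F | F | F | T
F | F | F | T | T
F | F | T | F | T
F | F | T | T | T
F | T | F | F | T
F | T | F | T | T
F | T | T | F | T
F | T | T | T | T
T | F | F | F | T
T | F | F | T | T
T | F | T | F | T
T | F | T | T | T
T | T | F | F | T
T | T | F | T | T
T | T | T | F | T
T | T | T | T | T
Every row is T, so the formula is a tautology.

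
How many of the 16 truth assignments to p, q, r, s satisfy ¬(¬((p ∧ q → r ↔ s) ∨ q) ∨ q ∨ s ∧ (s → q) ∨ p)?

p  q  r  s  |  (p ∧ q)  ((p ∧ q) → r)  (((p ∧ q) → r) ↔ s)  ((((p ∧ q) → r) ↔ s) ∨ q)  ¬((((p ∧ q) → r) ↔ s) ∨ q)  (s → q)  (s ∧ (s → q))  φ
F  F  F  F  |     F           T                 F                       F                          T                  T           F        F
F  F  F  T  |     F           T                 T                       T                          F                  F           F        T
F  F  T  F  |     F           T                 F                       F                          T                  T           F        F
F  F  T  T  |     F           T                 T                       T                          F                  F           F        T
F  T  F  F  |     F           T                 F                       T                          F                  T           F        F
F  T  F  T  |     F           T                 T                       T                          F                  T           T        F
F  T  T  F  |     F           T                 F                       T                          F                  T           F        F
F  T  T  T  |     F           T                 T                       T                          F                  T           T        F
T  F  F  F  |     F           T                 F                       F                          T                  T           F        F
T  F  F  T  |     F           T                 T                       T                          F                  F           F        F
T  F  T  F  |     F           T                 F                       F                          T                  T           F        F
T  F  T  T  |     F           T                 T                       T                          F                  F           F        F
T  T  F  F  |     T           F                 T                       T                          F                  T           F        F
T  T  F  T  |     T           F                 F                       T                          F                  T           T        F
T  T  T  F  |     T           T                 F                       T                          F                  T           F        F
T  T  T  T  |     T           T                 T                       T                          F                  T           T        F
The formula is true on 2 of the 16 rows.

2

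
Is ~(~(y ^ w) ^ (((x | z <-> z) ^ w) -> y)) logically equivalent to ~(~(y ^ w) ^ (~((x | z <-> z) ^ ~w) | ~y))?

  x   |   y   |   z   |   w   ||   φ   |   ψ  
 True |  True |  True |  True ||  True | False
 True |  True |  True | False || False | False
 True |  True | False |  True ||  True |  True
 True |  True | False | False || False |  True
 True | False |  True |  True || False | False
 True | False |  True | False || False |  True
 True | False | False |  True ||  True | False
 True | False | False | False ||  True |  True
False |  True |  True |  True ||  True | False
False |  True |  True | False || False | False
False |  True | False |  True ||  True | False
False |  True | False | False || False | False
False | False |  True |  True || False | False
False | False |  True | False || False |  True
False | False | False |  True || False | False
False | False | False | False || False |  True
The columns differ at x=True, y=True, z=True, w=True (φ=True, ψ=False), so they are not equivalent.

not equivalent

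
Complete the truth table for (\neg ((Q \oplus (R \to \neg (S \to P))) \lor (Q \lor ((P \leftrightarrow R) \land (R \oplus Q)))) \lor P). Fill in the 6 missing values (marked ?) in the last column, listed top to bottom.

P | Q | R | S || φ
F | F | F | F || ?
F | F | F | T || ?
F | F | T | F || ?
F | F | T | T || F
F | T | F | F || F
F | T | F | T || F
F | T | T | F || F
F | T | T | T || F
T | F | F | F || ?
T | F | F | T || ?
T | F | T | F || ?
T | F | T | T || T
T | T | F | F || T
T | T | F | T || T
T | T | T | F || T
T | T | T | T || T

F, F, T, T, T, T

Row P=F, Q=F, R=F, S=F: \neg ((Q \oplus (R \to \neg (S \to P))) \lor (Q \lor ((P \leftrightarrow R) \land (R \oplus Q)))) = F, so the formula = F.
Row P=F, Q=F, R=F, S=T: \neg ((Q \oplus (R \to \neg (S \to P))) \lor (Q \lor ((P \leftrightarrow R) \land (R \oplus Q)))) = F, so the formula = F.
Row P=F, Q=F, R=T, S=F: \neg ((Q \oplus (R \to \neg (S \to P))) \lor (Q \lor ((P \leftrightarrow R) \land (R \oplus Q)))) = T, so the formula = T.
Row P=T, Q=F, R=F, S=F: \neg ((Q \oplus (R \to \neg (S \to P))) \lor (Q \lor ((P \leftrightarrow R) \land (R \oplus Q)))) = F, so the formula = T.
Row P=T, Q=F, R=F, S=T: \neg ((Q \oplus (R \to \neg (S \to P))) \lor (Q \lor ((P \leftrightarrow R) \land (R \oplus Q)))) = F, so the formula = T.
Row P=T, Q=F, R=T, S=F: \neg ((Q \oplus (R \to \neg (S \to P))) \lor (Q \lor ((P \leftrightarrow R) \land (R \oplus Q)))) = F, so the formula = T.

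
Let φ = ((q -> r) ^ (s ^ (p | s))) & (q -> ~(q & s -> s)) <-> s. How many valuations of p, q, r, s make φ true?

  p      q      r      s       (q -> r)  (p | s)  (s ^ (p | s))  ((q -> r) ^ (s ^ (p | s)))  (q & s)  ((q & s) -> s)  ~((q & s) -> s)  (q -> ~((q & s) -> s))    φ  
False  False  False  False       True     False       False                 True              False        True            False                True           False
False  False  False   True       True      True       False                 True              False        True            False                True            True
False  False   True  False       True     False       False                 True              False        True            False                True           False
False  False   True   True       True      True       False                 True              False        True            False                True            True
False   True  False  False      False     False       False                False              False        True            False               False            True
False   True  False   True      False      True       False                False               True        True            False               False           False
False   True   True  False       True     False       False                 True              False        True            False               False            True
False   True   True   True       True      True       False                 True               True        True            False               False           False
 True  False  False  False       True      True        True                False              False        True            False                True            True
 True  False  False   True       True      True       False                 True              False        True            False                True            True
 True  False   True  False       True      True        True                False              False        True            False                True            True
 True  False   True   True       True      True       False                 True              False        True            False                True            True
 True   True  False  False      False      True        True                 True              False        True            False               False            True
 True   True  False   True      False      True       False                False               True        True            False               False           False
 True   True   True  False       True      True        True                False              False        True            False               False            True
 True   True   True   True       True      True       False                 True               True        True            False               False           False
The formula is true on 10 of the 16 rows.

10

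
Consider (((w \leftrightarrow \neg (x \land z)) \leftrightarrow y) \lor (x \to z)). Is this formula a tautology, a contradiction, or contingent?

x | y | z | w || φ
T | T | T | T || T
T | T | T | F || T
T | T | F | T || T
T | T | F | F || F
T | F | T | T || T
T | F | T | F || T
T | F | F | T || F
T | F | F | F || T
F | T | T | T || T
F | T | T | F || T
F | T | F | T || T
F | T | F | F || T
F | F | T | T || T
F | F | T | F || T
F | F | F | T || T
F | F | F | F || T
14 of 16 rows are T, so the formula is contingent.

contingent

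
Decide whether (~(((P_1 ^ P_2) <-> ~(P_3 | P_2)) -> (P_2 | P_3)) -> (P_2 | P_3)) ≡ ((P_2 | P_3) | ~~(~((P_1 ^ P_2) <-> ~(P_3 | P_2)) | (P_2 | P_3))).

P_1 | P_2 | P_3 || φ | ψ
 1  |  1  |  1  || 1 | 1
 1  |  1  |  0  || 1 | 1
 1  |  0  |  1  || 1 | 1
 1  |  0  |  0  || 0 | 0
 0  |  1  |  1  || 1 | 1
 0  |  1  |  0  || 1 | 1
 0  |  0  |  1  || 1 | 1
 0  |  0  |  0  || 1 | 1
The columns for φ and ψ agree on every row, so they are logically equivalent.

equivalent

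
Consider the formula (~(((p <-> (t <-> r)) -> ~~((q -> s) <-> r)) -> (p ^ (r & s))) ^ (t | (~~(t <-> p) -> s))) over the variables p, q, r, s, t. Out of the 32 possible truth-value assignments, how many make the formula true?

22

p | q | r | s | t | φ
- | - | - | - | - | -
F | F | F | F | F | T
F | F | F | F | T | T
F | F | F | T | F | F
F | F | F | T | T | T
F | F | T | F | F | T
F | F | T | F | T | F
F | F | T | T | F | T
F | F | T | T | T | T
F | T | F | F | F | T
F | T | F | F | T | F
F | T | F | T | F | F
F | T | F | T | T | T
F | T | T | F | F | F
F | T | T | F | T | F
F | T | T | T | F | T
F | T | T | T | T | T
T | F | F | F | F | T
T | F | F | F | T | T
T | F | F | T | F | T
T | F | F | T | T | T
T | F | T | F | F | T
T | F | T | F | T | T
T | F | T | T | F | F
T | F | T | T | T | F
T | T | F | F | F | T
T | T | F | F | T | T
T | T | F | T | F | T
T | T | F | T | T | T
T | T | T | F | F | T
T | T | T | F | T | T
T | T | T | T | F | F
T | T | T | T | T | F
The formula is true on 22 of the 32 rows.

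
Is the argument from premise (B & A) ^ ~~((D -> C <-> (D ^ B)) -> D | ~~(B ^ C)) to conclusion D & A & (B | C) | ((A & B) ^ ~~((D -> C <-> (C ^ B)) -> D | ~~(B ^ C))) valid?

A  B  C  D  |  φ  ψ
1  1  1  1  |  0  1
1  1  1  0  |  1  0
1  1  0  1  |  0  1
1  1  0  0  |  0  0
1  0  1  1  |  1  1
1  0  1  0  |  1  1
1  0  0  1  |  1  1
1  0  0  0  |  1  1
0  1  1  1  |  1  1
0  1  1  0  |  0  1
0  1  0  1  |  1  1
0  1  0  0  |  1  1
0  0  1  1  |  1  1
0  0  1  0  |  1  1
0  0  0  1  |  1  1
0  0  0  0  |  1  1
At A=1, B=1, C=1, D=0 we have φ true but ψ false, so φ does not entail ψ.

no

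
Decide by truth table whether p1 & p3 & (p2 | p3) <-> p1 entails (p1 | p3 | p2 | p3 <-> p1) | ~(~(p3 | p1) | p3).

p1 | p2 | p3 | φ | ψ
-- | -- | -- | - | -
T  | T  | T  | T | T
T  | T  | F  | F | T
T  | F  | T  | T | T
T  | F  | F  | F | T
F  | T  | T  | T | F
F  | T  | F  | T | F
F  | F  | T  | T | F
F  | F  | F  | T | T
At p1=F, p2=T, p3=T we have φ true but ψ false, so φ does not entail ψ.

no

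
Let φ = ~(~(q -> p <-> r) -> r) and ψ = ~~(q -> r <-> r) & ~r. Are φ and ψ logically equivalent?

p | q | r | φ | ψ
- | - | - | - | -
F | F | F | T | F
F | F | T | F | F
F | T | F | F | T
F | T | T | F | F
T | F | F | T | F
T | F | T | F | F
T | T | F | T | T
T | T | T | F | F
The columns differ at p=F, q=F, r=F (φ=T, ψ=F), so they are not equivalent.

not equivalent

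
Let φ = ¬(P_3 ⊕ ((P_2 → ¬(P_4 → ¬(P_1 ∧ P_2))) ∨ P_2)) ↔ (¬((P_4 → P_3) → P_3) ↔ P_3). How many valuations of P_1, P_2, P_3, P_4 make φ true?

P_1  P_2  P_3  P_4  |  (P_1 ∧ P_2)  ¬(P_1 ∧ P_2)  (P_4 → ¬(P_1 ∧ P_2))  ¬(P_4 → ¬(P_1 ∧ P_2))  (P_4 → P_3)  ((P_4 → P_3) → P_3)  ¬((P_4 → P_3) → P_3)  (¬((P_4 → P_3) → P_3) ↔ P_3)  φ
 1    1    1    1   |       1            0                 0                      1                 1                1                    0                         0                0
 1    1    1    0   |       1            0                 1                      0                 1                1                    0                         0                0
 1    1    0    1   |       1            0                 0                      1                 0                1                    0                         1                0
 1    1    0    0   |       1            0                 1                      0                 1                0                    1                         0                1
 1    0    1    1   |       0            1                 1                      0                 1                1                    0                         0                0
 1    0    1    0   |       0            1                 1                      0                 1                1                    0                         0                0
 1    0    0    1   |       0            1                 1                      0                 0                1                    0                         1                0
 1    0    0    0   |       0            1                 1                      0                 1                0                    1                         0                1
 0    1    1    1   |       0            1                 1                      0                 1                1                    0                         0                0
 0    1    1    0   |       0            1                 1                      0                 1                1                    0                         0                0
 0    1    0    1   |       0            1                 1                      0                 0                1                    0                         1                0
 0    1    0    0   |       0            1                 1                      0                 1                0                    1                         0                1
 0    0    1    1   |       0            1                 1                      0                 1                1                    0                         0                0
 0    0    1    0   |       0            1                 1                      0                 1                1                    0                         0                0
 0    0    0    1   |       0            1                 1                      0                 0                1                    0                         1                0
 0    0    0    0   |       0            1                 1                      0                 1                0                    1                         0                1
The formula is true on 4 of the 16 rows.

4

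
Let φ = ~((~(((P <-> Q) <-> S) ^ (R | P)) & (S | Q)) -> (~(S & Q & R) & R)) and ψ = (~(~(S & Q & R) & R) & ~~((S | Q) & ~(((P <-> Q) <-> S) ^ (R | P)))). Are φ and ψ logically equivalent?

equivalent

P | Q | R | S | φ | ψ
- | - | - | - | - | -
T | T | T | T | T | T
T | T | T | F | F | F
T | T | F | T | T | T
T | T | F | F | F | F
T | F | T | T | F | F
T | F | T | F | F | F
T | F | F | T | F | F
T | F | F | F | F | F
F | T | T | T | F | F
F | T | T | F | F | F
F | T | F | T | T | T
F | T | F | F | F | F
F | F | T | T | F | F
F | F | T | F | F | F
F | F | F | T | F | F
F | F | F | F | F | F
The columns for φ and ψ agree on every row, so they are logically equivalent.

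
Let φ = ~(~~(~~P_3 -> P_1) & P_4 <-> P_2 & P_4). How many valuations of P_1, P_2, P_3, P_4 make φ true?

P_1 | P_2 | P_3 | P_4 || φ
 T  |  T  |  T  |  T  || F
 T  |  T  |  T  |  F  || F
 T  |  T  |  F  |  T  || F
 T  |  T  |  F  |  F  || F
 T  |  F  |  T  |  T  || T
 T  |  F  |  T  |  F  || F
 T  |  F  |  F  |  T  || T
 T  |  F  |  F  |  F  || F
 F  |  T  |  T  |  T  || T
 F  |  T  |  T  |  F  || F
 F  |  T  |  F  |  T  || F
 F  |  T  |  F  |  F  || F
 F  |  F  |  T  |  T  || F
 F  |  F  |  T  |  F  || F
 F  |  F  |  F  |  T  || T
 F  |  F  |  F  |  F  || F
The formula is true on 4 of the 16 rows.

4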